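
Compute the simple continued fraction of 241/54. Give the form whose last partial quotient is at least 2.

[4; 2, 6, 4]

241 = 4*54 + 25
54 = 2*25 + 4
25 = 6*4 + 1
4 = 4*1 + 0  (stop)
So 241/54 = [4; 2, 6, 4].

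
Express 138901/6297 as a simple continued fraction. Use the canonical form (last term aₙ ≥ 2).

138901 = 22·6297 + 367
6297 = 17·367 + 58
367 = 6·58 + 19
58 = 3·19 + 1
19 = 19·1 + 0  (stop)
So 138901/6297 = [22; 17, 6, 3, 19].

[22; 17, 6, 3, 19]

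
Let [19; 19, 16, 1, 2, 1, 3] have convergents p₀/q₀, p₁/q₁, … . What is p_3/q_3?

Using pₖ = aₖpₖ₋₁ + pₖ₋₂, qₖ = aₖqₖ₋₁ + qₖ₋₂ (with p₋₁=1, p₋₂=0, q₋₁=0, q₋₂=1):
  k=0: a=19, p=19, q=1
  k=1: a=19, p=362, q=19
  k=2: a=16, p=5811, q=305
  k=3: a=1, p=6173, q=324

6173/324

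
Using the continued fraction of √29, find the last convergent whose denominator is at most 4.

16/3

√29 = [5; 2, 1, 1, 2, 10, …] (period length 5).
Convergents:
  p_0/q_0 = 5/1
  p_1/q_1 = 11/2
  p_2/q_2 = 16/3
  p_3/q_3 = 27/5
q_2 = 3 ≤ 4 < 5 = q_3, so the answer is 16/3.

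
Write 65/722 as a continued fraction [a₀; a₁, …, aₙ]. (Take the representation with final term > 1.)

[0; 11, 9, 3, 2]

65 = 0*722 + 65
722 = 11*65 + 7
65 = 9*7 + 2
7 = 3*2 + 1
2 = 2*1 + 0  (stop)
So 65/722 = [0; 11, 9, 3, 2].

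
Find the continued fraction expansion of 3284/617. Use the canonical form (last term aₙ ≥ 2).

[5; 3, 9, 1, 19]

3284 = 5*617 + 199
617 = 3*199 + 20
199 = 9*20 + 19
20 = 1*19 + 1
19 = 19*1 + 0  (stop)
So 3284/617 = [5; 3, 9, 1, 19].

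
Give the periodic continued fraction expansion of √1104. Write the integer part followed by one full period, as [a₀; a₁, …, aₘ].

a₀ = ⌊√1104⌋ = 33.
With m₀=0, d₀=1 and mₖ₊₁ = dₖaₖ − mₖ, dₖ₊₁ = (n − mₖ₊₁²)/dₖ, aₖ₊₁ = ⌊(a₀+mₖ₊₁)/dₖ₊₁⌋:
  k=1: m=33, d=15, a=4
  k=2: m=27, d=25, a=2
  k=3: m=23, d=23, a=2
  k=4: m=23, d=25, a=2
  k=5: m=27, d=15, a=4
  k=6: m=33, d=1, a=66
d=1 and a=2a₀=66 at k=6, so the next step gives (m, d) = (33, 15) again — its k=1 value — and the period has length 6.

[33; 4, 2, 2, 2, 4, 66]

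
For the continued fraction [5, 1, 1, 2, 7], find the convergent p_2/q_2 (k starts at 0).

11/2

Using pₖ = aₖpₖ₋₁ + pₖ₋₂, qₖ = aₖqₖ₋₁ + qₖ₋₂ (with p₋₁=1, p₋₂=0, q₋₁=0, q₋₂=1):
  k=0: a=5, p=5, q=1
  k=1: a=1, p=6, q=1
  k=2: a=1, p=11, q=2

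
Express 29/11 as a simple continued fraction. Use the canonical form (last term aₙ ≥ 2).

[2; 1, 1, 1, 3]

29 = 2*11 + 7
11 = 1*7 + 4
7 = 1*4 + 3
4 = 1*3 + 1
3 = 3*1 + 0  (stop)
So 29/11 = [2; 1, 1, 1, 3].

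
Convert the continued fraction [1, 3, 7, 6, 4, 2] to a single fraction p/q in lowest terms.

Using pₖ = aₖpₖ₋₁ + pₖ₋₂ and qₖ = aₖqₖ₋₁ + qₖ₋₂:
  k=0: a=1, p=1, q=1
  k=1: a=3, p=4, q=3
  k=2: a=7, p=29, q=22
  k=3: a=6, p=178, q=135
  k=4: a=4, p=741, q=562
  k=5: a=2, p=1660, q=1259

1660/1259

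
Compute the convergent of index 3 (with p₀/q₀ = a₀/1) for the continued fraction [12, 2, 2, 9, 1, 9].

583/47

Using pₖ = aₖpₖ₋₁ + pₖ₋₂, qₖ = aₖqₖ₋₁ + qₖ₋₂ (with p₋₁=1, p₋₂=0, q₋₁=0, q₋₂=1):
  k=0: a=12, p=12, q=1
  k=1: a=2, p=25, q=2
  k=2: a=2, p=62, q=5
  k=3: a=9, p=583, q=47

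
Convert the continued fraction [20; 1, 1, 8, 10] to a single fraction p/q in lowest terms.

Using pₖ = aₖpₖ₋₁ + pₖ₋₂ and qₖ = aₖqₖ₋₁ + qₖ₋₂:
  k=0: a=20, p=20, q=1
  k=1: a=1, p=21, q=1
  k=2: a=1, p=41, q=2
  k=3: a=8, p=349, q=17
  k=4: a=10, p=3531, q=172

3531/172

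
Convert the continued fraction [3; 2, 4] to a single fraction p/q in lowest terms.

31/9

Fold from the inside: start with 4/1.
  2 + 1/4 = 9/4
  3 + 4/9 = 31/9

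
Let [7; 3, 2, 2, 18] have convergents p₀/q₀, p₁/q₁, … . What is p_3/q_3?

124/17

Using pₖ = aₖpₖ₋₁ + pₖ₋₂, qₖ = aₖqₖ₋₁ + qₖ₋₂ (with p₋₁=1, p₋₂=0, q₋₁=0, q₋₂=1):
  k=0: a=7, p=7, q=1
  k=1: a=3, p=22, q=3
  k=2: a=2, p=51, q=7
  k=3: a=2, p=124, q=17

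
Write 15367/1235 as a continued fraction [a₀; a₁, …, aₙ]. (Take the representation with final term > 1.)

15367 = 12×1235 + 547
1235 = 2×547 + 141
547 = 3×141 + 124
141 = 1×124 + 17
124 = 7×17 + 5
17 = 3×5 + 2
5 = 2×2 + 1
2 = 2×1 + 0  (stop)
So 15367/1235 = [12; 2, 3, 1, 7, 3, 2, 2].

[12; 2, 3, 1, 7, 3, 2, 2]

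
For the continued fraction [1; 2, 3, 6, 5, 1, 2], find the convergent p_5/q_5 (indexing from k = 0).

388/271

Using pₖ = aₖpₖ₋₁ + pₖ₋₂, qₖ = aₖqₖ₋₁ + qₖ₋₂ (with p₋₁=1, p₋₂=0, q₋₁=0, q₋₂=1):
  k=0: a=1, p=1, q=1
  k=1: a=2, p=3, q=2
  k=2: a=3, p=10, q=7
  k=3: a=6, p=63, q=44
  k=4: a=5, p=325, q=227
  k=5: a=1, p=388, q=271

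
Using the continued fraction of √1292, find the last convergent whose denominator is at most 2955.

√1292 = [35; 1, 16, 1, 70, …] (period length 4).
Convergents:
  p_0/q_0 = 35/1
  p_1/q_1 = 36/1
  p_2/q_2 = 611/17
  p_3/q_3 = 647/18
  p_4/q_4 = 45901/1277
  p_5/q_5 = 46548/1295
  p_6/q_6 = 790669/21997
q_5 = 1295 ≤ 2955 < 21997 = q_6, so the answer is 46548/1295.

46548/1295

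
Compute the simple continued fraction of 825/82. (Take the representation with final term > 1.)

[10; 16, 2, 2]

825 = 10*82 + 5
82 = 16*5 + 2
5 = 2*2 + 1
2 = 2*1 + 0  (stop)
So 825/82 = [10; 16, 2, 2].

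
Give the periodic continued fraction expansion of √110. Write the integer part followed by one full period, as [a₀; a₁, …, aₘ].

[10; 2, 20]

a₀ = ⌊√110⌋ = 10.
With m₀=0, d₀=1 and mₖ₊₁ = dₖaₖ − mₖ, dₖ₊₁ = (n − mₖ₊₁²)/dₖ, aₖ₊₁ = ⌊(a₀+mₖ₊₁)/dₖ₊₁⌋:
  k=1: m=10, d=10, a=2
  k=2: m=10, d=1, a=20
d=1 and a=2a₀=20 at k=2, so the next step gives (m, d) = (10, 10) again — its k=1 value — and the period has length 2.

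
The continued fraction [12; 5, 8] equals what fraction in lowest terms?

500/41

Using pₖ = aₖpₖ₋₁ + pₖ₋₂ and qₖ = aₖqₖ₋₁ + qₖ₋₂:
  k=0: a=12, p=12, q=1
  k=1: a=5, p=61, q=5
  k=2: a=8, p=500, q=41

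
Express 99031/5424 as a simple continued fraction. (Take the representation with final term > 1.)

[18; 3, 1, 7, 7, 2, 11]

99031 = 18×5424 + 1399
5424 = 3×1399 + 1227
1399 = 1×1227 + 172
1227 = 7×172 + 23
172 = 7×23 + 11
23 = 2×11 + 1
11 = 11×1 + 0  (stop)
So 99031/5424 = [18; 3, 1, 7, 7, 2, 11].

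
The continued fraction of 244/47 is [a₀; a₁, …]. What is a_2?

244 = 5·47 + 9   →  a_0 = 5
47 = 5·9 + 2   →  a_1 = 5
9 = 4·2 + 1   →  a_2 = 4

4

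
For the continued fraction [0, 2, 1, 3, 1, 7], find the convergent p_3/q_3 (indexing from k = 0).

Using pₖ = aₖpₖ₋₁ + pₖ₋₂, qₖ = aₖqₖ₋₁ + qₖ₋₂ (with p₋₁=1, p₋₂=0, q₋₁=0, q₋₂=1):
  k=0: a=0, p=0, q=1
  k=1: a=2, p=1, q=2
  k=2: a=1, p=1, q=3
  k=3: a=3, p=4, q=11

4/11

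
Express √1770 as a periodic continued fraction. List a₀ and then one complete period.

a₀ = ⌊√1770⌋ = 42.
With m₀=0, d₀=1 and mₖ₊₁ = dₖaₖ − mₖ, dₖ₊₁ = (n − mₖ₊₁²)/dₖ, aₖ₊₁ = ⌊(a₀+mₖ₊₁)/dₖ₊₁⌋:
  k=1: m=42, d=6, a=14
  k=2: m=42, d=1, a=84
d=1 and a=2a₀=84 at k=2, so the next step gives (m, d) = (42, 6) again — its k=1 value — and the period has length 2.

[42; 14, 84]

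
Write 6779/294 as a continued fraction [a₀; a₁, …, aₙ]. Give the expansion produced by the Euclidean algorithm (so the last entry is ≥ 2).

6779 = 23×294 + 17
294 = 17×17 + 5
17 = 3×5 + 2
5 = 2×2 + 1
2 = 2×1 + 0  (stop)
So 6779/294 = [23; 17, 3, 2, 2].

[23; 17, 3, 2, 2]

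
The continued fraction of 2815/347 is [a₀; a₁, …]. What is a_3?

2815 = 8·347 + 39   →  a_0 = 8
347 = 8·39 + 35   →  a_1 = 8
39 = 1·35 + 4   →  a_2 = 1
35 = 8·4 + 3   →  a_3 = 8

8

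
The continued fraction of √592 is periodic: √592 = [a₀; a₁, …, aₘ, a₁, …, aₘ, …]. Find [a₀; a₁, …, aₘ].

[24; 3, 48]

a₀ = ⌊√592⌋ = 24.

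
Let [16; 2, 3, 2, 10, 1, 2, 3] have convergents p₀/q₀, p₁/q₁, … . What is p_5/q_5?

3008/183

Using pₖ = aₖpₖ₋₁ + pₖ₋₂, qₖ = aₖqₖ₋₁ + qₖ₋₂ (with p₋₁=1, p₋₂=0, q₋₁=0, q₋₂=1):
  k=0: a=16, p=16, q=1
  k=1: a=2, p=33, q=2
  k=2: a=3, p=115, q=7
  k=3: a=2, p=263, q=16
  k=4: a=10, p=2745, q=167
  k=5: a=1, p=3008, q=183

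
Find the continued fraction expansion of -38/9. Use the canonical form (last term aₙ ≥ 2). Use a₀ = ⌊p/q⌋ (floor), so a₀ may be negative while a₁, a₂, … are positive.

-38 = -5·9 + 7
9 = 1·7 + 2
7 = 3·2 + 1
2 = 2·1 + 0  (stop)
So -38/9 = [-5; 1, 3, 2].

[-5; 1, 3, 2]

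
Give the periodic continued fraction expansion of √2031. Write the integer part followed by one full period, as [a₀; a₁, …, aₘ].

a₀ = ⌊√2031⌋ = 45.
With m₀=0, d₀=1 and mₖ₊₁ = dₖaₖ − mₖ, dₖ₊₁ = (n − mₖ₊₁²)/dₖ, aₖ₊₁ = ⌊(a₀+mₖ₊₁)/dₖ₊₁⌋:
  k=1: m=45, d=6, a=15
  k=2: m=45, d=1, a=90
d=1 and a=2a₀=90 at k=2, so the next step gives (m, d) = (45, 6) again — its k=1 value — and the period has length 2.

[45; 15, 90]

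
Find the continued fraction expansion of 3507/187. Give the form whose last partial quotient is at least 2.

3507 = 18×187 + 141
187 = 1×141 + 46
141 = 3×46 + 3
46 = 15×3 + 1
3 = 3×1 + 0  (stop)
So 3507/187 = [18; 1, 3, 15, 3].

[18; 1, 3, 15, 3]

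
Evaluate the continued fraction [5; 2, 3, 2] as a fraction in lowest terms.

87/16

Fold from the inside: start with 2/1.
  3 + 1/2 = 7/2
  2 + 2/7 = 16/7
  5 + 7/16 = 87/16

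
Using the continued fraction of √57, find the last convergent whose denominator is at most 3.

√57 = [7; 1, 1, 4, 1, 1, 14, …] (period length 6).
Convergents:
  p_0/q_0 = 7/1
  p_1/q_1 = 8/1
  p_2/q_2 = 15/2
  p_3/q_3 = 68/9
q_2 = 2 ≤ 3 < 9 = q_3, so the answer is 15/2.

15/2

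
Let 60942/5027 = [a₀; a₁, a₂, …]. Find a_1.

60942 = 12·5027 + 618   →  a_0 = 12
5027 = 8·618 + 83   →  a_1 = 8

8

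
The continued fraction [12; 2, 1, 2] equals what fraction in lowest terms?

99/8

Fold from the inside: start with 2/1.
  1 + 1/2 = 3/2
  2 + 2/3 = 8/3
  12 + 3/8 = 99/8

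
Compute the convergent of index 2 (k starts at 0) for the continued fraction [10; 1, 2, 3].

32/3

Using pₖ = aₖpₖ₋₁ + pₖ₋₂, qₖ = aₖqₖ₋₁ + qₖ₋₂ (with p₋₁=1, p₋₂=0, q₋₁=0, q₋₂=1):
  k=0: a=10, p=10, q=1
  k=1: a=1, p=11, q=1
  k=2: a=2, p=32, q=3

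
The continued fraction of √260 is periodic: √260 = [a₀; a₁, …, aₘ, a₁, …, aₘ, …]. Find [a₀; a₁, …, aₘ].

[16; 8, 32]

a₀ = ⌊√260⌋ = 16.
With m₀=0, d₀=1 and mₖ₊₁ = dₖaₖ − mₖ, dₖ₊₁ = (n − mₖ₊₁²)/dₖ, aₖ₊₁ = ⌊(a₀+mₖ₊₁)/dₖ₊₁⌋:
  k=1: m=16, d=4, a=8
  k=2: m=16, d=1, a=32
d=1 and a=2a₀=32 at k=2, so the next step gives (m, d) = (16, 4) again — its k=1 value — and the period has length 2.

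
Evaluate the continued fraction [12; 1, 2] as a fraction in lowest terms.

Fold from the inside: start with 2/1.
  1 + 1/2 = 3/2
  12 + 2/3 = 38/3

38/3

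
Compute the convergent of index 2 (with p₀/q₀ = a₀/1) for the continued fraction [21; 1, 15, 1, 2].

Using pₖ = aₖpₖ₋₁ + pₖ₋₂, qₖ = aₖqₖ₋₁ + qₖ₋₂ (with p₋₁=1, p₋₂=0, q₋₁=0, q₋₂=1):
  k=0: a=21, p=21, q=1
  k=1: a=1, p=22, q=1
  k=2: a=15, p=351, q=16

351/16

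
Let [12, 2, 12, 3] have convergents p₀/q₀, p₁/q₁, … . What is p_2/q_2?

Using pₖ = aₖpₖ₋₁ + pₖ₋₂, qₖ = aₖqₖ₋₁ + qₖ₋₂ (with p₋₁=1, p₋₂=0, q₋₁=0, q₋₂=1):
  k=0: a=12, p=12, q=1
  k=1: a=2, p=25, q=2
  k=2: a=12, p=312, q=25

312/25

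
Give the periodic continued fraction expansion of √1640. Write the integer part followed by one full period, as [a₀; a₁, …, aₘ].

a₀ = ⌊√1640⌋ = 40.
With m₀=0, d₀=1 and mₖ₊₁ = dₖaₖ − mₖ, dₖ₊₁ = (n − mₖ₊₁²)/dₖ, aₖ₊₁ = ⌊(a₀+mₖ₊₁)/dₖ₊₁⌋:
  k=1: m=40, d=40, a=2
  k=2: m=40, d=1, a=80
d=1 and a=2a₀=80 at k=2, so the next step gives (m, d) = (40, 40) again — its k=1 value — and the period has length 2.

[40; 2, 80]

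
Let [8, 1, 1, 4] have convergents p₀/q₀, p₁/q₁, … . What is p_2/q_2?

Using pₖ = aₖpₖ₋₁ + pₖ₋₂, qₖ = aₖqₖ₋₁ + qₖ₋₂ (with p₋₁=1, p₋₂=0, q₋₁=0, q₋₂=1):
  k=0: a=8, p=8, q=1
  k=1: a=1, p=9, q=1
  k=2: a=1, p=17, q=2

17/2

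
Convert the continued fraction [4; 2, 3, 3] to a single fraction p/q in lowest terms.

Using pₖ = aₖpₖ₋₁ + pₖ₋₂ and qₖ = aₖqₖ₋₁ + qₖ₋₂:
  k=0: a=4, p=4, q=1
  k=1: a=2, p=9, q=2
  k=2: a=3, p=31, q=7
  k=3: a=3, p=102, q=23

102/23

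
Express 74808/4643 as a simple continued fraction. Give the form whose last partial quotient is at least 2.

[16; 8, 1, 13, 18, 2]

74808 = 16×4643 + 520
4643 = 8×520 + 483
520 = 1×483 + 37
483 = 13×37 + 2
37 = 18×2 + 1
2 = 2×1 + 0  (stop)
So 74808/4643 = [16; 8, 1, 13, 18, 2].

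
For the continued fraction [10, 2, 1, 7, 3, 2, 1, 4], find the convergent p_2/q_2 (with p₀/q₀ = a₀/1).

Using pₖ = aₖpₖ₋₁ + pₖ₋₂, qₖ = aₖqₖ₋₁ + qₖ₋₂ (with p₋₁=1, p₋₂=0, q₋₁=0, q₋₂=1):
  k=0: a=10, p=10, q=1
  k=1: a=2, p=21, q=2
  k=2: a=1, p=31, q=3

31/3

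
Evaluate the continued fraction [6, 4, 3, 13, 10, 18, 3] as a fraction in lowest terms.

Fold from the inside: start with 3/1.
  18 + 1/3 = 55/3
  10 + 3/55 = 553/55
  13 + 55/553 = 7244/553
  3 + 553/7244 = 22285/7244
  4 + 7244/22285 = 96384/22285
  6 + 22285/96384 = 600589/96384

600589/96384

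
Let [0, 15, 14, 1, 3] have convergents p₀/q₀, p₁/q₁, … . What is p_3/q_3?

Using pₖ = aₖpₖ₋₁ + pₖ₋₂, qₖ = aₖqₖ₋₁ + qₖ₋₂ (with p₋₁=1, p₋₂=0, q₋₁=0, q₋₂=1):
  k=0: a=0, p=0, q=1
  k=1: a=15, p=1, q=15
  k=2: a=14, p=14, q=211
  k=3: a=1, p=15, q=226

15/226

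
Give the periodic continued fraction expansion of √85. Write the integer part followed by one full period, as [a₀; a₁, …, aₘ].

[9; 4, 1, 1, 4, 18]

a₀ = ⌊√85⌋ = 9.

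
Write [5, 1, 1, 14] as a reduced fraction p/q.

Using pₖ = aₖpₖ₋₁ + pₖ₋₂ and qₖ = aₖqₖ₋₁ + qₖ₋₂:
  k=0: a=5, p=5, q=1
  k=1: a=1, p=6, q=1
  k=2: a=1, p=11, q=2
  k=3: a=14, p=160, q=29

160/29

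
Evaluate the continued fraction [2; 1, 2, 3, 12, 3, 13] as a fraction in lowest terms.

Using pₖ = aₖpₖ₋₁ + pₖ₋₂ and qₖ = aₖqₖ₋₁ + qₖ₋₂:
  k=0: a=2, p=2, q=1
  k=1: a=1, p=3, q=1
  k=2: a=2, p=8, q=3
  k=3: a=3, p=27, q=10
  k=4: a=12, p=332, q=123
  k=5: a=3, p=1023, q=379
  k=6: a=13, p=13631, q=5050

13631/5050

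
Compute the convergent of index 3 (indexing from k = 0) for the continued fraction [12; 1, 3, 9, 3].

472/37

Using pₖ = aₖpₖ₋₁ + pₖ₋₂, qₖ = aₖqₖ₋₁ + qₖ₋₂ (with p₋₁=1, p₋₂=0, q₋₁=0, q₋₂=1):
  k=0: a=12, p=12, q=1
  k=1: a=1, p=13, q=1
  k=2: a=3, p=51, q=4
  k=3: a=9, p=472, q=37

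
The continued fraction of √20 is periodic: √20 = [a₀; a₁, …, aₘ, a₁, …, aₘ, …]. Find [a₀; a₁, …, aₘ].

[4; 2, 8]

a₀ = ⌊√20⌋ = 4.
With m₀=0, d₀=1 and mₖ₊₁ = dₖaₖ − mₖ, dₖ₊₁ = (n − mₖ₊₁²)/dₖ, aₖ₊₁ = ⌊(a₀+mₖ₊₁)/dₖ₊₁⌋:
  k=1: m=4, d=4, a=2
  k=2: m=4, d=1, a=8
d=1 and a=2a₀=8 at k=2, so the next step gives (m, d) = (4, 4) again — its k=1 value — and the period has length 2.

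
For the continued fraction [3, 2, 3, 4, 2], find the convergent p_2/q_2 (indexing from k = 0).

Using pₖ = aₖpₖ₋₁ + pₖ₋₂, qₖ = aₖqₖ₋₁ + qₖ₋₂ (with p₋₁=1, p₋₂=0, q₋₁=0, q₋₂=1):
  k=0: a=3, p=3, q=1
  k=1: a=2, p=7, q=2
  k=2: a=3, p=24, q=7

24/7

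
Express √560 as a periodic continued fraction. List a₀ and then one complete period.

a₀ = ⌊√560⌋ = 23.
With m₀=0, d₀=1 and mₖ₊₁ = dₖaₖ − mₖ, dₖ₊₁ = (n − mₖ₊₁²)/dₖ, aₖ₊₁ = ⌊(a₀+mₖ₊₁)/dₖ₊₁⌋:
  k=1: m=23, d=31, a=1
  k=2: m=8, d=16, a=1
  k=3: m=8, d=31, a=1
  k=4: m=23, d=1, a=46
d=1 and a=2a₀=46 at k=4, so the next step gives (m, d) = (23, 31) again — its k=1 value — and the period has length 4.

[23; 1, 1, 1, 46]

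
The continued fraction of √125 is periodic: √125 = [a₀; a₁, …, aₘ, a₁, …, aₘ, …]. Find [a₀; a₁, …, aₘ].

[11; 5, 1, 1, 5, 22]

a₀ = ⌊√125⌋ = 11.
With m₀=0, d₀=1 and mₖ₊₁ = dₖaₖ − mₖ, dₖ₊₁ = (n − mₖ₊₁²)/dₖ, aₖ₊₁ = ⌊(a₀+mₖ₊₁)/dₖ₊₁⌋:
  k=1: m=11, d=4, a=5
  k=2: m=9, d=11, a=1
  k=3: m=2, d=11, a=1
  k=4: m=9, d=4, a=5
  k=5: m=11, d=1, a=22
d=1 and a=2a₀=22 at k=5, so the next step gives (m, d) = (11, 4) again — its k=1 value — and the period has length 5.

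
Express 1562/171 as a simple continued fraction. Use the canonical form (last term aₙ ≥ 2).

1562 = 9·171 + 23
171 = 7·23 + 10
23 = 2·10 + 3
10 = 3·3 + 1
3 = 3·1 + 0  (stop)
So 1562/171 = [9; 7, 2, 3, 3].

[9; 7, 2, 3, 3]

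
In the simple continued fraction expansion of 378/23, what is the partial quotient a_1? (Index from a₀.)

378 = 16·23 + 10   →  a_0 = 16
23 = 2·10 + 3   →  a_1 = 2

2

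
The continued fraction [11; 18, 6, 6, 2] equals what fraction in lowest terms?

16063/1453

Using pₖ = aₖpₖ₋₁ + pₖ₋₂ and qₖ = aₖqₖ₋₁ + qₖ₋₂:
  k=0: a=11, p=11, q=1
  k=1: a=18, p=199, q=18
  k=2: a=6, p=1205, q=109
  k=3: a=6, p=7429, q=672
  k=4: a=2, p=16063, q=1453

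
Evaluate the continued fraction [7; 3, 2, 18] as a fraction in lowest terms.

940/129

Using pₖ = aₖpₖ₋₁ + pₖ₋₂ and qₖ = aₖqₖ₋₁ + qₖ₋₂:
  k=0: a=7, p=7, q=1
  k=1: a=3, p=22, q=3
  k=2: a=2, p=51, q=7
  k=3: a=18, p=940, q=129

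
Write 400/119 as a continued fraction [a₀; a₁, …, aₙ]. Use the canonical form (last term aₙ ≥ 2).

[3; 2, 1, 3, 3, 3]

400 = 3×119 + 43
119 = 2×43 + 33
43 = 1×33 + 10
33 = 3×10 + 3
10 = 3×3 + 1
3 = 3×1 + 0  (stop)
So 400/119 = [3; 2, 1, 3, 3, 3].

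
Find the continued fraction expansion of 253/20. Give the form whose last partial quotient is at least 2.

253 = 12*20 + 13
20 = 1*13 + 7
13 = 1*7 + 6
7 = 1*6 + 1
6 = 6*1 + 0  (stop)
So 253/20 = [12; 1, 1, 1, 6].

[12; 1, 1, 1, 6]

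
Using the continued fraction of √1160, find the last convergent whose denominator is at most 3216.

√1160 = [34; 17, 68, …] (period length 2).
Convergents:
  p_0/q_0 = 34/1
  p_1/q_1 = 579/17
  p_2/q_2 = 39406/1157
  p_3/q_3 = 670481/19686
q_2 = 1157 ≤ 3216 < 19686 = q_3, so the answer is 39406/1157.

39406/1157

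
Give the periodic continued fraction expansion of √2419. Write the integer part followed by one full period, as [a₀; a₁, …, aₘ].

[49; 5, 2, 5, 98]

a₀ = ⌊√2419⌋ = 49.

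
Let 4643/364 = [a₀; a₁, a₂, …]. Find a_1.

4643 = 12·364 + 275   →  a_0 = 12
364 = 1·275 + 89   →  a_1 = 1

1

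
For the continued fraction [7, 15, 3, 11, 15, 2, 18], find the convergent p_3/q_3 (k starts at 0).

Using pₖ = aₖpₖ₋₁ + pₖ₋₂, qₖ = aₖqₖ₋₁ + qₖ₋₂ (with p₋₁=1, p₋₂=0, q₋₁=0, q₋₂=1):
  k=0: a=7, p=7, q=1
  k=1: a=15, p=106, q=15
  k=2: a=3, p=325, q=46
  k=3: a=11, p=3681, q=521

3681/521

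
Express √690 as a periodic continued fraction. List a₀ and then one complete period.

a₀ = ⌊√690⌋ = 26.
With m₀=0, d₀=1 and mₖ₊₁ = dₖaₖ − mₖ, dₖ₊₁ = (n − mₖ₊₁²)/dₖ, aₖ₊₁ = ⌊(a₀+mₖ₊₁)/dₖ₊₁⌋:
  k=1: m=26, d=14, a=3
  k=2: m=16, d=31, a=1
  k=3: m=15, d=15, a=2
  k=4: m=15, d=31, a=1
  k=5: m=16, d=14, a=3
  k=6: m=26, d=1, a=52
d=1 and a=2a₀=52 at k=6, so the next step gives (m, d) = (26, 14) again — its k=1 value — and the period has length 6.

[26; 3, 1, 2, 1, 3, 52]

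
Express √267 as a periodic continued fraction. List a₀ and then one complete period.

a₀ = ⌊√267⌋ = 16.
With m₀=0, d₀=1 and mₖ₊₁ = dₖaₖ − mₖ, dₖ₊₁ = (n − mₖ₊₁²)/dₖ, aₖ₊₁ = ⌊(a₀+mₖ₊₁)/dₖ₊₁⌋:
  k=1: m=16, d=11, a=2
  k=2: m=6, d=21, a=1
  k=3: m=15, d=2, a=15
  k=4: m=15, d=21, a=1
  k=5: m=6, d=11, a=2
  k=6: m=16, d=1, a=32
d=1 and a=2a₀=32 at k=6, so the next step gives (m, d) = (16, 11) again — its k=1 value — and the period has length 6.

[16; 2, 1, 15, 1, 2, 32]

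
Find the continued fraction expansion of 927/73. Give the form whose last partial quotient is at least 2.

927 = 12*73 + 51
73 = 1*51 + 22
51 = 2*22 + 7
22 = 3*7 + 1
7 = 7*1 + 0  (stop)
So 927/73 = [12; 1, 2, 3, 7].

[12; 1, 2, 3, 7]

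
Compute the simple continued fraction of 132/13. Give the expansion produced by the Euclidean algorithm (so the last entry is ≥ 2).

132 = 10×13 + 2
13 = 6×2 + 1
2 = 2×1 + 0  (stop)
So 132/13 = [10; 6, 2].

[10; 6, 2]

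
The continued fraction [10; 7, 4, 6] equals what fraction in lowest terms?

Using pₖ = aₖpₖ₋₁ + pₖ₋₂ and qₖ = aₖqₖ₋₁ + qₖ₋₂:
  k=0: a=10, p=10, q=1
  k=1: a=7, p=71, q=7
  k=2: a=4, p=294, q=29
  k=3: a=6, p=1835, q=181

1835/181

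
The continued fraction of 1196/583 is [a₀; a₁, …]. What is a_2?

2

1196 = 2·583 + 30   →  a_0 = 2
583 = 19·30 + 13   →  a_1 = 19
30 = 2·13 + 4   →  a_2 = 2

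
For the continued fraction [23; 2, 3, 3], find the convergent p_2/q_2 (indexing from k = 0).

164/7

Using pₖ = aₖpₖ₋₁ + pₖ₋₂, qₖ = aₖqₖ₋₁ + qₖ₋₂ (with p₋₁=1, p₋₂=0, q₋₁=0, q₋₂=1):
  k=0: a=23, p=23, q=1
  k=1: a=2, p=47, q=2
  k=2: a=3, p=164, q=7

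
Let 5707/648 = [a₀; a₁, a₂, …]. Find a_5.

5707 = 8·648 + 523   →  a_0 = 8
648 = 1·523 + 125   →  a_1 = 1
523 = 4·125 + 23   →  a_2 = 4
125 = 5·23 + 10   →  a_3 = 5
23 = 2·10 + 3   →  a_4 = 2
10 = 3·3 + 1   →  a_5 = 3

3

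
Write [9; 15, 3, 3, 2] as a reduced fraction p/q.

3191/352

Using pₖ = aₖpₖ₋₁ + pₖ₋₂ and qₖ = aₖqₖ₋₁ + qₖ₋₂:
  k=0: a=9, p=9, q=1
  k=1: a=15, p=136, q=15
  k=2: a=3, p=417, q=46
  k=3: a=3, p=1387, q=153
  k=4: a=2, p=3191, q=352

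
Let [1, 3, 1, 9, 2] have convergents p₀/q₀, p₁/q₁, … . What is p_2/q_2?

5/4

Using pₖ = aₖpₖ₋₁ + pₖ₋₂, qₖ = aₖqₖ₋₁ + qₖ₋₂ (with p₋₁=1, p₋₂=0, q₋₁=0, q₋₂=1):
  k=0: a=1, p=1, q=1
  k=1: a=3, p=4, q=3
  k=2: a=1, p=5, q=4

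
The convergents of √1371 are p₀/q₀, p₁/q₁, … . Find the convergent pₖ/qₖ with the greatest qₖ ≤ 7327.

101417/2739

√1371 = [37; 37, 74, …] (period length 2).
Convergents:
  p_0/q_0 = 37/1
  p_1/q_1 = 1370/37
  p_2/q_2 = 101417/2739
  p_3/q_3 = 3753799/101380
q_2 = 2739 ≤ 7327 < 101380 = q_3, so the answer is 101417/2739.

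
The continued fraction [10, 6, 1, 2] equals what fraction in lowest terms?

Using pₖ = aₖpₖ₋₁ + pₖ₋₂ and qₖ = aₖqₖ₋₁ + qₖ₋₂:
  k=0: a=10, p=10, q=1
  k=1: a=6, p=61, q=6
  k=2: a=1, p=71, q=7
  k=3: a=2, p=203, q=20

203/20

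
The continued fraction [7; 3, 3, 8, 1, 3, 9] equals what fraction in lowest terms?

24466/3351

Using pₖ = aₖpₖ₋₁ + pₖ₋₂ and qₖ = aₖqₖ₋₁ + qₖ₋₂:
  k=0: a=7, p=7, q=1
  k=1: a=3, p=22, q=3
  k=2: a=3, p=73, q=10
  k=3: a=8, p=606, q=83
  k=4: a=1, p=679, q=93
  k=5: a=3, p=2643, q=362
  k=6: a=9, p=24466, q=3351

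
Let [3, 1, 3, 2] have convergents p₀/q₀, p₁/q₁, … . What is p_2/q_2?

Using pₖ = aₖpₖ₋₁ + pₖ₋₂, qₖ = aₖqₖ₋₁ + qₖ₋₂ (with p₋₁=1, p₋₂=0, q₋₁=0, q₋₂=1):
  k=0: a=3, p=3, q=1
  k=1: a=1, p=4, q=1
  k=2: a=3, p=15, q=4

15/4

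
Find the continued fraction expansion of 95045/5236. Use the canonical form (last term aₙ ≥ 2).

95045 = 18*5236 + 797
5236 = 6*797 + 454
797 = 1*454 + 343
454 = 1*343 + 111
343 = 3*111 + 10
111 = 11*10 + 1
10 = 10*1 + 0  (stop)
So 95045/5236 = [18; 6, 1, 1, 3, 11, 10].

[18; 6, 1, 1, 3, 11, 10]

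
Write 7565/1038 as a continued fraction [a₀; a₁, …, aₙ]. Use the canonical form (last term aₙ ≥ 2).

7565 = 7·1038 + 299
1038 = 3·299 + 141
299 = 2·141 + 17
141 = 8·17 + 5
17 = 3·5 + 2
5 = 2·2 + 1
2 = 2·1 + 0  (stop)
So 7565/1038 = [7; 3, 2, 8, 3, 2, 2].

[7; 3, 2, 8, 3, 2, 2]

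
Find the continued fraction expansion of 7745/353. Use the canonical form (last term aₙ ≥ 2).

[21; 1, 15, 1, 4, 4]

7745 = 21×353 + 332
353 = 1×332 + 21
332 = 15×21 + 17
21 = 1×17 + 4
17 = 4×4 + 1
4 = 4×1 + 0  (stop)
So 7745/353 = [21; 1, 15, 1, 4, 4].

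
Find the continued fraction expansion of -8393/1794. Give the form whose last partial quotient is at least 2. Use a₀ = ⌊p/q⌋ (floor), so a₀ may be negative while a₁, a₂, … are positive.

-8393 = -5×1794 + 577
1794 = 3×577 + 63
577 = 9×63 + 10
63 = 6×10 + 3
10 = 3×3 + 1
3 = 3×1 + 0  (stop)
So -8393/1794 = [-5; 3, 9, 6, 3, 3].

[-5; 3, 9, 6, 3, 3]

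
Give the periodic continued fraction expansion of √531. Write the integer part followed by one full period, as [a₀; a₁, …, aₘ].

a₀ = ⌊√531⌋ = 23.
With m₀=0, d₀=1 and mₖ₊₁ = dₖaₖ − mₖ, dₖ₊₁ = (n − mₖ₊₁²)/dₖ, aₖ₊₁ = ⌊(a₀+mₖ₊₁)/dₖ₊₁⌋:
  k=1: m=23, d=2, a=23
  k=2: m=23, d=1, a=46
d=1 and a=2a₀=46 at k=2, so the next step gives (m, d) = (23, 2) again — its k=1 value — and the period has length 2.

[23; 23, 46]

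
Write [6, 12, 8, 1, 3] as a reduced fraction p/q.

2579/424

Fold from the inside: start with 3/1.
  1 + 1/3 = 4/3
  8 + 3/4 = 35/4
  12 + 4/35 = 424/35
  6 + 35/424 = 2579/424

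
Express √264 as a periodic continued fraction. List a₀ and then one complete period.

a₀ = ⌊√264⌋ = 16.
With m₀=0, d₀=1 and mₖ₊₁ = dₖaₖ − mₖ, dₖ₊₁ = (n − mₖ₊₁²)/dₖ, aₖ₊₁ = ⌊(a₀+mₖ₊₁)/dₖ₊₁⌋:
  k=1: m=16, d=8, a=4
  k=2: m=16, d=1, a=32
d=1 and a=2a₀=32 at k=2, so the next step gives (m, d) = (16, 8) again — its k=1 value — and the period has length 2.

[16; 4, 32]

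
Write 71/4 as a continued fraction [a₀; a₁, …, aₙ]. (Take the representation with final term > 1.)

[17; 1, 3]

71 = 17*4 + 3
4 = 1*3 + 1
3 = 3*1 + 0  (stop)
So 71/4 = [17; 1, 3].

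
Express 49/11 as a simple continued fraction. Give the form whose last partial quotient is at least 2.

[4; 2, 5]

49 = 4*11 + 5
11 = 2*5 + 1
5 = 5*1 + 0  (stop)
So 49/11 = [4; 2, 5].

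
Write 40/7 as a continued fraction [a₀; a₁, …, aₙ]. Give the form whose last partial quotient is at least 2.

40 = 5·7 + 5
7 = 1·5 + 2
5 = 2·2 + 1
2 = 2·1 + 0  (stop)
So 40/7 = [5; 1, 2, 2].

[5; 1, 2, 2]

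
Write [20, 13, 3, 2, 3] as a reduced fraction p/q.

6404/319

Fold from the inside: start with 3/1.
  2 + 1/3 = 7/3
  3 + 3/7 = 24/7
  13 + 7/24 = 319/24
  20 + 24/319 = 6404/319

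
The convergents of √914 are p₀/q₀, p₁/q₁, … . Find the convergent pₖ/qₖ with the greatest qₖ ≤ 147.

√914 = [30; 4, 3, 3, 4, 60, …] (period length 5).
Convergents:
  p_0/q_0 = 30/1
  p_1/q_1 = 121/4
  p_2/q_2 = 393/13
  p_3/q_3 = 1300/43
  p_4/q_4 = 5593/185
q_3 = 43 ≤ 147 < 185 = q_4, so the answer is 1300/43.

1300/43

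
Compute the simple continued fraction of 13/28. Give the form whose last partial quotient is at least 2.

[0; 2, 6, 2]

13 = 0×28 + 13
28 = 2×13 + 2
13 = 6×2 + 1
2 = 2×1 + 0  (stop)
So 13/28 = [0; 2, 6, 2].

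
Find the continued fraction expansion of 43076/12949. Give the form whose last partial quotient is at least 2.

43076 = 3·12949 + 4229
12949 = 3·4229 + 262
4229 = 16·262 + 37
262 = 7·37 + 3
37 = 12·3 + 1
3 = 3·1 + 0  (stop)
So 43076/12949 = [3; 3, 16, 7, 12, 3].

[3; 3, 16, 7, 12, 3]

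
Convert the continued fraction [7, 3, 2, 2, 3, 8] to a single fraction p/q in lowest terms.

Using pₖ = aₖpₖ₋₁ + pₖ₋₂ and qₖ = aₖqₖ₋₁ + qₖ₋₂:
  k=0: a=7, p=7, q=1
  k=1: a=3, p=22, q=3
  k=2: a=2, p=51, q=7
  k=3: a=2, p=124, q=17
  k=4: a=3, p=423, q=58
  k=5: a=8, p=3508, q=481

3508/481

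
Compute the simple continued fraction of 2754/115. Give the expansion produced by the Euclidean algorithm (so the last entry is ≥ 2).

[23; 1, 18, 6]

2754 = 23×115 + 109
115 = 1×109 + 6
109 = 18×6 + 1
6 = 6×1 + 0  (stop)
So 2754/115 = [23; 1, 18, 6].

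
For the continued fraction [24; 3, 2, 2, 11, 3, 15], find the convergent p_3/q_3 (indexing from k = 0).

413/17

Using pₖ = aₖpₖ₋₁ + pₖ₋₂, qₖ = aₖqₖ₋₁ + qₖ₋₂ (with p₋₁=1, p₋₂=0, q₋₁=0, q₋₂=1):
  k=0: a=24, p=24, q=1
  k=1: a=3, p=73, q=3
  k=2: a=2, p=170, q=7
  k=3: a=2, p=413, q=17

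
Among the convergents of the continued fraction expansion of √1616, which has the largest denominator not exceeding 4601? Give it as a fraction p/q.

80801/2010

√1616 = [40; 5, 80, …] (period length 2).
Convergents:
  p_0/q_0 = 40/1
  p_1/q_1 = 201/5
  p_2/q_2 = 16120/401
  p_3/q_3 = 80801/2010
  p_4/q_4 = 6480200/161201
q_3 = 2010 ≤ 4601 < 161201 = q_4, so the answer is 80801/2010.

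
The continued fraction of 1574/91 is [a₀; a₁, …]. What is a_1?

3

1574 = 17·91 + 27   →  a_0 = 17
91 = 3·27 + 10   →  a_1 = 3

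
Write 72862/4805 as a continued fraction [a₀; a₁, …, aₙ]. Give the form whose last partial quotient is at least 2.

[15; 6, 9, 2, 13, 3]

72862 = 15·4805 + 787
4805 = 6·787 + 83
787 = 9·83 + 40
83 = 2·40 + 3
40 = 13·3 + 1
3 = 3·1 + 0  (stop)
So 72862/4805 = [15; 6, 9, 2, 13, 3].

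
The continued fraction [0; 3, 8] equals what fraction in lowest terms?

Using pₖ = aₖpₖ₋₁ + pₖ₋₂ and qₖ = aₖqₖ₋₁ + qₖ₋₂:
  k=0: a=0, p=0, q=1
  k=1: a=3, p=1, q=3
  k=2: a=8, p=8, q=25

8/25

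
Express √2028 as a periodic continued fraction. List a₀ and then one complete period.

a₀ = ⌊√2028⌋ = 45.
With m₀=0, d₀=1 and mₖ₊₁ = dₖaₖ − mₖ, dₖ₊₁ = (n − mₖ₊₁²)/dₖ, aₖ₊₁ = ⌊(a₀+mₖ₊₁)/dₖ₊₁⌋:
  k=1: m=45, d=3, a=30
  k=2: m=45, d=1, a=90
d=1 and a=2a₀=90 at k=2, so the next step gives (m, d) = (45, 3) again — its k=1 value — and the period has length 2.

[45; 30, 90]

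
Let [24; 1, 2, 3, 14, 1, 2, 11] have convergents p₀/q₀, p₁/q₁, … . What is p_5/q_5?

3779/153

Using pₖ = aₖpₖ₋₁ + pₖ₋₂, qₖ = aₖqₖ₋₁ + qₖ₋₂ (with p₋₁=1, p₋₂=0, q₋₁=0, q₋₂=1):
  k=0: a=24, p=24, q=1
  k=1: a=1, p=25, q=1
  k=2: a=2, p=74, q=3
  k=3: a=3, p=247, q=10
  k=4: a=14, p=3532, q=143
  k=5: a=1, p=3779, q=153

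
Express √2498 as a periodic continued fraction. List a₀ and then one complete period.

a₀ = ⌊√2498⌋ = 49.
With m₀=0, d₀=1 and mₖ₊₁ = dₖaₖ − mₖ, dₖ₊₁ = (n − mₖ₊₁²)/dₖ, aₖ₊₁ = ⌊(a₀+mₖ₊₁)/dₖ₊₁⌋:
  k=1: m=49, d=97, a=1
  k=2: m=48, d=2, a=48
  k=3: m=48, d=97, a=1
  k=4: m=49, d=1, a=98
d=1 and a=2a₀=98 at k=4, so the next step gives (m, d) = (49, 97) again — its k=1 value — and the period has length 4.

[49; 1, 48, 1, 98]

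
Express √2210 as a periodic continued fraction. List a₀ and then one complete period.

[47; 94]

a₀ = ⌊√2210⌋ = 47.
With m₀=0, d₀=1 and mₖ₊₁ = dₖaₖ − mₖ, dₖ₊₁ = (n − mₖ₊₁²)/dₖ, aₖ₊₁ = ⌊(a₀+mₖ₊₁)/dₖ₊₁⌋:
  k=1: m=47, d=1, a=94
d=1 and a=2a₀=94 at k=1, so the next step gives (m, d) = (47, 1) again — its k=1 value — and the period has length 1.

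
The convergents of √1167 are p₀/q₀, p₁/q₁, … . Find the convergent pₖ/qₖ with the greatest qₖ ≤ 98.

√1167 = [34; 6, 5, 11, 5, 6, 68, …] (period length 6).
Convergents:
  p_0/q_0 = 34/1
  p_1/q_1 = 205/6
  p_2/q_2 = 1059/31
  p_3/q_3 = 11854/347
q_2 = 31 ≤ 98 < 347 = q_3, so the answer is 1059/31.

1059/31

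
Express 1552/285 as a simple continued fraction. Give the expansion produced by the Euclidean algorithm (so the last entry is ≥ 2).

[5; 2, 4, 10, 3]

1552 = 5·285 + 127
285 = 2·127 + 31
127 = 4·31 + 3
31 = 10·3 + 1
3 = 3·1 + 0  (stop)
So 1552/285 = [5; 2, 4, 10, 3].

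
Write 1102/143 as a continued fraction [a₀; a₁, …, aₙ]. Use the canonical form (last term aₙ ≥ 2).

[7; 1, 2, 2, 2, 8]

1102 = 7·143 + 101
143 = 1·101 + 42
101 = 2·42 + 17
42 = 2·17 + 8
17 = 2·8 + 1
8 = 8·1 + 0  (stop)
So 1102/143 = [7; 1, 2, 2, 2, 8].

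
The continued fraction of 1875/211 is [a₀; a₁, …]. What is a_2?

7

1875 = 8·211 + 187   →  a_0 = 8
211 = 1·187 + 24   →  a_1 = 1
187 = 7·24 + 19   →  a_2 = 7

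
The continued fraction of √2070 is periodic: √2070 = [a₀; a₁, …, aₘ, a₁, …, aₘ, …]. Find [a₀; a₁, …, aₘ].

[45; 2, 90]

a₀ = ⌊√2070⌋ = 45.
With m₀=0, d₀=1 and mₖ₊₁ = dₖaₖ − mₖ, dₖ₊₁ = (n − mₖ₊₁²)/dₖ, aₖ₊₁ = ⌊(a₀+mₖ₊₁)/dₖ₊₁⌋:
  k=1: m=45, d=45, a=2
  k=2: m=45, d=1, a=90
d=1 and a=2a₀=90 at k=2, so the next step gives (m, d) = (45, 45) again — its k=1 value — and the period has length 2.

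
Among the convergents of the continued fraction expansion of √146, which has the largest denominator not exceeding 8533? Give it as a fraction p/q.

√146 = [12; 12, 24, …] (period length 2).
Convergents:
  p_0/q_0 = 12/1
  p_1/q_1 = 145/12
  p_2/q_2 = 3492/289
  p_3/q_3 = 42049/3480
  p_4/q_4 = 1012668/83809
q_3 = 3480 ≤ 8533 < 83809 = q_4, so the answer is 42049/3480.

42049/3480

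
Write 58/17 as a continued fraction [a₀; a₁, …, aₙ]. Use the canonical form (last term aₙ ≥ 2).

58 = 3×17 + 7
17 = 2×7 + 3
7 = 2×3 + 1
3 = 3×1 + 0  (stop)
So 58/17 = [3; 2, 2, 3].

[3; 2, 2, 3]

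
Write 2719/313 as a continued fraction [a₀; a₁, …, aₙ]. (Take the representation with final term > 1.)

[8; 1, 2, 5, 6, 3]

2719 = 8×313 + 215
313 = 1×215 + 98
215 = 2×98 + 19
98 = 5×19 + 3
19 = 6×3 + 1
3 = 3×1 + 0  (stop)
So 2719/313 = [8; 1, 2, 5, 6, 3].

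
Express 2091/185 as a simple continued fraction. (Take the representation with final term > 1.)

[11; 3, 3, 3, 2, 2]

2091 = 11×185 + 56
185 = 3×56 + 17
56 = 3×17 + 5
17 = 3×5 + 2
5 = 2×2 + 1
2 = 2×1 + 0  (stop)
So 2091/185 = [11; 3, 3, 3, 2, 2].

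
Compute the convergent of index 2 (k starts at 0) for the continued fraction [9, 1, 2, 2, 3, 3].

29/3

Using pₖ = aₖpₖ₋₁ + pₖ₋₂, qₖ = aₖqₖ₋₁ + qₖ₋₂ (with p₋₁=1, p₋₂=0, q₋₁=0, q₋₂=1):
  k=0: a=9, p=9, q=1
  k=1: a=1, p=10, q=1
  k=2: a=2, p=29, q=3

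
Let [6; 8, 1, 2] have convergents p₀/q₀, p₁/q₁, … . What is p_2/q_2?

Using pₖ = aₖpₖ₋₁ + pₖ₋₂, qₖ = aₖqₖ₋₁ + qₖ₋₂ (with p₋₁=1, p₋₂=0, q₋₁=0, q₋₂=1):
  k=0: a=6, p=6, q=1
  k=1: a=8, p=49, q=8
  k=2: a=1, p=55, q=9

55/9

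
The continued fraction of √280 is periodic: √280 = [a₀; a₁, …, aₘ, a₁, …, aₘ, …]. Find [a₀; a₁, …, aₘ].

a₀ = ⌊√280⌋ = 16.
With m₀=0, d₀=1 and mₖ₊₁ = dₖaₖ − mₖ, dₖ₊₁ = (n − mₖ₊₁²)/dₖ, aₖ₊₁ = ⌊(a₀+mₖ₊₁)/dₖ₊₁⌋:
  k=1: m=16, d=24, a=1
  k=2: m=8, d=9, a=2
  k=3: m=10, d=20, a=1
  k=4: m=10, d=9, a=2
  k=5: m=8, d=24, a=1
  k=6: m=16, d=1, a=32
d=1 and a=2a₀=32 at k=6, so the next step gives (m, d) = (16, 24) again — its k=1 value — and the period has length 6.

[16; 1, 2, 1, 2, 1, 32]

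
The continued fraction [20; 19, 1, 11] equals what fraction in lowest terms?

4792/239

Using pₖ = aₖpₖ₋₁ + pₖ₋₂ and qₖ = aₖqₖ₋₁ + qₖ₋₂:
  k=0: a=20, p=20, q=1
  k=1: a=19, p=381, q=19
  k=2: a=1, p=401, q=20
  k=3: a=11, p=4792, q=239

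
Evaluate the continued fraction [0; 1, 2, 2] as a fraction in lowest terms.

Using pₖ = aₖpₖ₋₁ + pₖ₋₂ and qₖ = aₖqₖ₋₁ + qₖ₋₂:
  k=0: a=0, p=0, q=1
  k=1: a=1, p=1, q=1
  k=2: a=2, p=2, q=3
  k=3: a=2, p=5, q=7

5/7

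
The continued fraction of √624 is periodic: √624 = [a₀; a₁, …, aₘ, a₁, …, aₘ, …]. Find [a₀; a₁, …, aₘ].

[24; 1, 48]

a₀ = ⌊√624⌋ = 24.
With m₀=0, d₀=1 and mₖ₊₁ = dₖaₖ − mₖ, dₖ₊₁ = (n − mₖ₊₁²)/dₖ, aₖ₊₁ = ⌊(a₀+mₖ₊₁)/dₖ₊₁⌋:
  k=1: m=24, d=48, a=1
  k=2: m=24, d=1, a=48
d=1 and a=2a₀=48 at k=2, so the next step gives (m, d) = (24, 48) again — its k=1 value — and the period has length 2.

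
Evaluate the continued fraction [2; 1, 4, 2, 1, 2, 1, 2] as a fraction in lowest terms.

Fold from the inside: start with 2/1.
  1 + 1/2 = 3/2
  2 + 2/3 = 8/3
  1 + 3/8 = 11/8
  2 + 8/11 = 30/11
  4 + 11/30 = 131/30
  1 + 30/131 = 161/131
  2 + 131/161 = 453/161

453/161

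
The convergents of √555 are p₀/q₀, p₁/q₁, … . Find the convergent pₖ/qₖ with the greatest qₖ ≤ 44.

1013/43

√555 = [23; 1, 1, 3, 1, 3, 1, 1, 46, …] (period length 8).
Convergents:
  p_0/q_0 = 23/1
  p_1/q_1 = 24/1
  p_2/q_2 = 47/2
  p_3/q_3 = 165/7
  p_4/q_4 = 212/9
  p_5/q_5 = 801/34
  p_6/q_6 = 1013/43
  p_7/q_7 = 1814/77
q_6 = 43 ≤ 44 < 77 = q_7, so the answer is 1013/43.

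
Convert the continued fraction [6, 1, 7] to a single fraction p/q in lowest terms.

Using pₖ = aₖpₖ₋₁ + pₖ₋₂ and qₖ = aₖqₖ₋₁ + qₖ₋₂:
  k=0: a=6, p=6, q=1
  k=1: a=1, p=7, q=1
  k=2: a=7, p=55, q=8

55/8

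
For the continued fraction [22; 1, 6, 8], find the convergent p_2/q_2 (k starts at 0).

160/7

Using pₖ = aₖpₖ₋₁ + pₖ₋₂, qₖ = aₖqₖ₋₁ + qₖ₋₂ (with p₋₁=1, p₋₂=0, q₋₁=0, q₋₂=1):
  k=0: a=22, p=22, q=1
  k=1: a=1, p=23, q=1
  k=2: a=6, p=160, q=7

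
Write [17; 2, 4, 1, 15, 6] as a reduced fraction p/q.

18414/1055

Fold from the inside: start with 6/1.
  15 + 1/6 = 91/6
  1 + 6/91 = 97/91
  4 + 91/97 = 479/97
  2 + 97/479 = 1055/479
  17 + 479/1055 = 18414/1055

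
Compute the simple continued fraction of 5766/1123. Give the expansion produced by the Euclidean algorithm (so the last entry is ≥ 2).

5766 = 5×1123 + 151
1123 = 7×151 + 66
151 = 2×66 + 19
66 = 3×19 + 9
19 = 2×9 + 1
9 = 9×1 + 0  (stop)
So 5766/1123 = [5; 7, 2, 3, 2, 9].

[5; 7, 2, 3, 2, 9]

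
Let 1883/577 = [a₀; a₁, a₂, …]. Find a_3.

1883 = 3·577 + 152   →  a_0 = 3
577 = 3·152 + 121   →  a_1 = 3
152 = 1·121 + 31   →  a_2 = 1
121 = 3·31 + 28   →  a_3 = 3

3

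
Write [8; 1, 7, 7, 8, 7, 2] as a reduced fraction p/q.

Using pₖ = aₖpₖ₋₁ + pₖ₋₂ and qₖ = aₖqₖ₋₁ + qₖ₋₂:
  k=0: a=8, p=8, q=1
  k=1: a=1, p=9, q=1
  k=2: a=7, p=71, q=8
  k=3: a=7, p=506, q=57
  k=4: a=8, p=4119, q=464
  k=5: a=7, p=29339, q=3305
  k=6: a=2, p=62797, q=7074

62797/7074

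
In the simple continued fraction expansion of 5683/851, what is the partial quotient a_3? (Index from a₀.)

9

5683 = 6·851 + 577   →  a_0 = 6
851 = 1·577 + 274   →  a_1 = 1
577 = 2·274 + 29   →  a_2 = 2
274 = 9·29 + 13   →  a_3 = 9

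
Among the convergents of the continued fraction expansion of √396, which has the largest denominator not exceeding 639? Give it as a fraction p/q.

√396 = [19; 1, 8, 1, 38, …] (period length 4).
Convergents:
  p_0/q_0 = 19/1
  p_1/q_1 = 20/1
  p_2/q_2 = 179/9
  p_3/q_3 = 199/10
  p_4/q_4 = 7741/389
  p_5/q_5 = 7940/399
  p_6/q_6 = 71261/3581
q_5 = 399 ≤ 639 < 3581 = q_6, so the answer is 7940/399.

7940/399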